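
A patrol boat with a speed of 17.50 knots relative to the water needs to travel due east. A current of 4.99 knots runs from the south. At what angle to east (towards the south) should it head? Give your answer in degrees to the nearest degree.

The current pushes perpendicular to the desired track; the heading must have a component into the current equal to 4.99 knots: 17.50 sin θ = 4.99.
sin θ = 0.2851, so θ = 16.567°.

17°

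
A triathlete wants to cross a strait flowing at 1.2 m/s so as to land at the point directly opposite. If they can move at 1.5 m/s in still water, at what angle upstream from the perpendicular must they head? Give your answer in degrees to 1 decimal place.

To cancel the current, the upstream component of the triathlete's velocity must equal the flow: 1.5 sin θ = 1.2.
sin θ = 1.2 / 1.5 = 0.8000.
θ = arcsin(0.8000) = 53.130°.

53.1°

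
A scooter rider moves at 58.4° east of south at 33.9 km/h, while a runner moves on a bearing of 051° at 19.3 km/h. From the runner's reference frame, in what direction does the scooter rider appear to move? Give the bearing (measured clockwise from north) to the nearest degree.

155°

Taking east as x and north as y: scooter rider velocity = (28.874, -17.763) km/h; runner velocity = (14.999, 12.146) km/h.
Velocity of scooter rider relative to runner = (28.874, -17.763) − (14.999, 12.146) = (13.875, -29.909) km/h.
Bearing = atan2(13.87, -29.91) = 155.11° clockwise from north.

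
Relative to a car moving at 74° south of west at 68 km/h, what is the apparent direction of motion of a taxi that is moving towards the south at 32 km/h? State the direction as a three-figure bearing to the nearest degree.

Taking east as x and north as y: taxi velocity = (0.000, -32.000) km/h; car velocity = (-18.743, -65.366) km/h.
Velocity of taxi relative to car = (0.000, -32.000) − (-18.743, -65.366) = (18.743, 33.366) km/h.
Bearing = atan2(18.74, 33.37) = 29.33° clockwise from north.

029°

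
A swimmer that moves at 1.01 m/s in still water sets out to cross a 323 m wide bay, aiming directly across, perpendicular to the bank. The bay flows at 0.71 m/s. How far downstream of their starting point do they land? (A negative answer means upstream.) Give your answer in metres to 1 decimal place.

227.1 m

Perpendicular speed = 1.010 m/s; crossing time = 323 / 1.010 = 319.802 s.
Net downstream speed = 0.710 m/s.
Drift = 0.710 × 319.802 = 227.059 m (downstream).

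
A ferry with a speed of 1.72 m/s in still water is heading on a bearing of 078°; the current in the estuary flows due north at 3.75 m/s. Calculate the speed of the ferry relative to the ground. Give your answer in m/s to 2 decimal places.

Taking east as x and north as y: velocity relative to the water = (1.682, 0.358) m/s; the water relative to ground = (0.000, 3.750) m/s.
Velocity relative to ground = (1.682, 0.358) + (0.000, 3.750) = (1.682, 4.108) m/s.
Speed = |(1.682, 4.108)| = 4.439 m/s.

4.44 m/s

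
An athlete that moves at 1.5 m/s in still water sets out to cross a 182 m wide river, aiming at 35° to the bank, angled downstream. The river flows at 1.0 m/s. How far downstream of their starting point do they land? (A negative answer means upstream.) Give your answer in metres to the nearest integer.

471 m

Perpendicular speed = 0.860 m/s; crossing time = 182 / 0.860 = 211.538 s.
Net downstream speed = 2.229 m/s.
Drift = 2.229 × 211.538 = 471.461 m (downstream).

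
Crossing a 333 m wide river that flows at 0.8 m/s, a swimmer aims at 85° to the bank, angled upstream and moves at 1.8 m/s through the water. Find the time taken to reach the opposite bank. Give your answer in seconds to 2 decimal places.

The component of the swimmer's velocity perpendicular to the bank is 1.8 × sin 85° = 1.793 m/s.
The flow acts along the bank and has no component across it.
Time = 333 / 1.793 = 185.707 s.

185.71 s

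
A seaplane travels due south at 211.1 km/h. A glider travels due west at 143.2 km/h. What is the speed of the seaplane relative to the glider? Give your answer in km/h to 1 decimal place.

Taking east as x and north as y: seaplane velocity = (0.000, -211.100) km/h; glider velocity = (-143.200, 0.000) km/h.
Velocity of seaplane relative to glider = (0.000, -211.100) − (-143.200, 0.000) = (143.200, -211.100) km/h.
Magnitude = |(143.200, -211.100)| = 255.087 km/h.

255.1 km/h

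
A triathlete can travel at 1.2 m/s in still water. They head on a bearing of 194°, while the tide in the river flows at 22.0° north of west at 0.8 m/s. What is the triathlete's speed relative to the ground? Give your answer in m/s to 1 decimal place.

Taking east as x and north as y: velocity relative to the water = (-0.290, -1.164) m/s; the water relative to ground = (-0.742, 0.300) m/s.
Velocity relative to ground = (-0.290, -1.164) + (-0.742, 0.300) = (-1.032, -0.865) m/s.
Speed = |(-1.032, -0.865)| = 1.346 m/s.

1.3 m/s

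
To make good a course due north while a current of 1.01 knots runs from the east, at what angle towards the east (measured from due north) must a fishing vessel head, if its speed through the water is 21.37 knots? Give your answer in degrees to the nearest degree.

3°

The current pushes perpendicular to the desired track; the heading must have a component into the current equal to 1.01 knots: 21.37 sin θ = 1.01.
sin θ = 0.0473, so θ = 2.709°.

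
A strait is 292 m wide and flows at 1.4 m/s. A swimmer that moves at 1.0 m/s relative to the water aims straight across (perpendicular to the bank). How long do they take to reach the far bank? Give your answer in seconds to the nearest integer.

292 s

The component of the swimmer's velocity perpendicular to the bank is 1.0 m/s.
The current is parallel to the bank, so it does not affect the crossing time.
Time = 292 / 1.000 = 292.000 s.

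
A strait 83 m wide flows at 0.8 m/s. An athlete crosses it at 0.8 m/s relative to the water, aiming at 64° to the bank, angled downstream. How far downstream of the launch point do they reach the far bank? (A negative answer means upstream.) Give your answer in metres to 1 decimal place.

Perpendicular speed = 0.719 m/s; crossing time = 83 / 0.719 = 115.432 s.
Net downstream speed = 1.151 m/s.
Drift = 1.151 × 115.432 = 132.828 m (downstream).

132.8 m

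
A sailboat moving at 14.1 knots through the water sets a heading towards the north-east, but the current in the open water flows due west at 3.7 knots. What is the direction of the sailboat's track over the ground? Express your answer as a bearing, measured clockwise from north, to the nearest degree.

Taking east as x and north as y: velocity relative to the water = (9.970, 9.970) knots; the water relative to ground = (-3.700, 0.000) knots.
Velocity relative to ground = (9.970, 9.970) + (-3.700, 0.000) = (6.270, 9.970) knots.
Bearing = atan2(6.27, 9.97) = 32.17° clockwise from north.

032°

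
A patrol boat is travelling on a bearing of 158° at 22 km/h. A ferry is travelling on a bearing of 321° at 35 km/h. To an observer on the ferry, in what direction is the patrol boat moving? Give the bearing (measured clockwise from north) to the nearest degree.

148°

Taking east as x and north as y: patrol boat velocity = (8.241, -20.398) km/h; ferry velocity = (-22.026, 27.200) km/h.
Velocity of patrol boat relative to ferry = (8.241, -20.398) − (-22.026, 27.200) = (30.268, -47.598) km/h.
Bearing = atan2(30.27, -47.60) = 147.55° clockwise from north.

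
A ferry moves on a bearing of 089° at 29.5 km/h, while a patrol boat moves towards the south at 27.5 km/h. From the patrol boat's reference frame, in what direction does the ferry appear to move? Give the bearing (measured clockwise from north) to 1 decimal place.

046.5°

Taking east as x and north as y: ferry velocity = (29.496, 0.515) km/h; patrol boat velocity = (0.000, -27.500) km/h.
Velocity of ferry relative to patrol boat = (29.496, 0.515) − (0.000, -27.500) = (29.496, 28.015) km/h.
Bearing = atan2(29.50, 28.01) = 46.47° clockwise from north.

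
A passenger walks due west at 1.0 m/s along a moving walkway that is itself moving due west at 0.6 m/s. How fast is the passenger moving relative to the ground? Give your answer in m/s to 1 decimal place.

1.6 m/s

Taking east as x and north as y: moving walkway velocity = (-0.600, 0.000) m/s; passenger velocity relative to moving walkway = (-1.000, 0.000) m/s.
Velocity relative to ground = (-0.600, 0.000) + (-1.000, 0.000) = (-1.600, 0.000) m/s.
Speed = |(-1.600, 0.000)| = 1.600 m/s.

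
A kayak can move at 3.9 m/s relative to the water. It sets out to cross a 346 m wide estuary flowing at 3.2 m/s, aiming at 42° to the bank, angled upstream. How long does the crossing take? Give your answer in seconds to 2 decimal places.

The component of the kayak's velocity perpendicular to the bank is 3.9 × sin 42° = 2.610 m/s.
The flow acts along the bank and has no component across it.
Time = 346 / 2.610 = 132.587 s.

132.59 s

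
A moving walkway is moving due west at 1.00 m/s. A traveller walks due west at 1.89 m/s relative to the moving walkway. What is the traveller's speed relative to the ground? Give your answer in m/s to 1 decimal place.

Taking east as x and north as y: moving walkway velocity = (-1.000, 0.000) m/s; traveller velocity relative to moving walkway = (-1.890, 0.000) m/s.
Velocity relative to ground = (-1.000, 0.000) + (-1.890, 0.000) = (-2.890, 0.000) m/s.
Speed = |(-2.890, 0.000)| = 2.890 m/s.

2.9 m/s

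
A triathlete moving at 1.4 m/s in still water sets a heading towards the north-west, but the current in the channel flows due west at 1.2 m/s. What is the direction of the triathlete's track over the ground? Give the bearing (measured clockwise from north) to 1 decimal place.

294.3°

Taking east as x and north as y: velocity relative to the water = (-0.990, 0.990) m/s; the water relative to ground = (-1.200, 0.000) m/s.
Velocity relative to ground = (-0.990, 0.990) + (-1.200, 0.000) = (-2.190, 0.990) m/s.
Bearing = atan2(-2.19, 0.99) = 294.32° clockwise from north.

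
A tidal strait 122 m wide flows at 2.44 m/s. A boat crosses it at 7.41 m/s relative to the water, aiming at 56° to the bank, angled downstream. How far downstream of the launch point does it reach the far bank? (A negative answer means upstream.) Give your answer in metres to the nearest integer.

131 m

Perpendicular speed = 6.143 m/s; crossing time = 122 / 6.143 = 19.859 s.
Net downstream speed = 6.584 m/s.
Drift = 6.584 × 19.859 = 130.747 m (downstream).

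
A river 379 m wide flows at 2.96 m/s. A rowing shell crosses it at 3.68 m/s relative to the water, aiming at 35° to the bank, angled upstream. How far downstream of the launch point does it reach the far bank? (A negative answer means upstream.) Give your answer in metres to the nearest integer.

Perpendicular speed = 2.111 m/s; crossing time = 379 / 2.111 = 179.556 s.
Net downstream speed = -0.054 m/s.
Drift = -0.054 × 179.556 = -9.782 m (upstream).

-10 m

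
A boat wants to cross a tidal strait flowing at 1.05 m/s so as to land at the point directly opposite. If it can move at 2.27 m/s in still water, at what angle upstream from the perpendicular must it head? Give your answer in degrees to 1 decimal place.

To cancel the current, the upstream component of the boat's velocity must equal the flow: 2.27 sin θ = 1.05.
sin θ = 1.05 / 2.27 = 0.4626.
θ = arcsin(0.4626) = 27.552°.

27.6°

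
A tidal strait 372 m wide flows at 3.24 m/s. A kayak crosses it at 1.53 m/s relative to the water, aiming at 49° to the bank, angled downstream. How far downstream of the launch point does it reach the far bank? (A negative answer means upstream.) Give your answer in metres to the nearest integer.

Perpendicular speed = 1.155 m/s; crossing time = 372 / 1.155 = 322.160 s.
Net downstream speed = 4.244 m/s.
Drift = 4.244 × 322.160 = 1367.173 m (downstream).

1367 m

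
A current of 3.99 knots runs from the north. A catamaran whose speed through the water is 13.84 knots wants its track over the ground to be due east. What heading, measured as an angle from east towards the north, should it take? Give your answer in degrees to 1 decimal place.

The current pushes perpendicular to the desired track; the heading must have a component into the current equal to 3.99 knots: 13.84 sin θ = 3.99.
sin θ = 0.2883, so θ = 16.756°.

16.8°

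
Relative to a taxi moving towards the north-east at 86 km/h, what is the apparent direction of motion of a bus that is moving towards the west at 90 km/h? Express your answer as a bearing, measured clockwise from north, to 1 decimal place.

Taking east as x and north as y: bus velocity = (-90.000, 0.000) km/h; taxi velocity = (60.811, 60.811) km/h.
Velocity of bus relative to taxi = (-90.000, 0.000) − (60.811, 60.811) = (-150.811, -60.811) km/h.
Bearing = atan2(-150.81, -60.81) = 248.04° clockwise from north.

248.0°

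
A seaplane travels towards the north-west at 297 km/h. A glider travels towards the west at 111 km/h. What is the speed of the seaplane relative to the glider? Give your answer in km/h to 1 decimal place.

Taking east as x and north as y: seaplane velocity = (-210.011, 210.011) km/h; glider velocity = (-111.000, 0.000) km/h.
Velocity of seaplane relative to glider = (-210.011, 210.011) − (-111.000, 0.000) = (-99.011, 210.011) km/h.
Magnitude = |(-99.011, 210.011)| = 232.180 km/h.

232.2 km/h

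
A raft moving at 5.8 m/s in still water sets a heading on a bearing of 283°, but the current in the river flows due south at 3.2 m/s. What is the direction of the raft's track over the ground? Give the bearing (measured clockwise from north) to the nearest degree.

Taking east as x and north as y: velocity relative to the water = (-5.651, 1.305) m/s; the water relative to ground = (0.000, -3.200) m/s.
Velocity relative to ground = (-5.651, 1.305) + (0.000, -3.200) = (-5.651, -1.895) m/s.
Bearing = atan2(-5.65, -1.90) = 251.46° clockwise from north.

251°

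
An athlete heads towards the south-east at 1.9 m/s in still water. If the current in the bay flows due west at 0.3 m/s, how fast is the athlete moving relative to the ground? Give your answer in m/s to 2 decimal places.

Taking east as x and north as y: velocity relative to the water = (1.344, -1.344) m/s; the water relative to ground = (-0.300, 0.000) m/s.
Velocity relative to ground = (1.344, -1.344) + (-0.300, 0.000) = (1.044, -1.344) m/s.
Speed = |(1.044, -1.344)| = 1.701 m/s.

1.70 m/s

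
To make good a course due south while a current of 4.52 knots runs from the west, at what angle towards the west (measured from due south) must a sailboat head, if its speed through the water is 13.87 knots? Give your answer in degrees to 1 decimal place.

19.0°

The current pushes perpendicular to the desired track; the heading must have a component into the current equal to 4.52 knots: 13.87 sin θ = 4.52.
sin θ = 0.3259, so θ = 19.019°.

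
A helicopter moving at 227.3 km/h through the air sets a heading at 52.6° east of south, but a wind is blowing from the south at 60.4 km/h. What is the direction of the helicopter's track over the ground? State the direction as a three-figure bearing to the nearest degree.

Taking east as x and north as y: velocity relative to the air = (180.570, -138.057) km/h; the air relative to ground = (0.000, 60.400) km/h.
Velocity relative to ground = (180.570, -138.057) + (0.000, 60.400) = (180.570, -77.657) km/h.
Bearing = atan2(180.57, -77.66) = 113.27° clockwise from north.

113°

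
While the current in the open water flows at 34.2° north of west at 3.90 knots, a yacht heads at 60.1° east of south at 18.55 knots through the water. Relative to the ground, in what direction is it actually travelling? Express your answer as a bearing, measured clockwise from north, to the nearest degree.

Taking east as x and north as y: velocity relative to the water = (16.081, -9.247) knots; the water relative to ground = (-3.226, 2.192) knots.
Velocity relative to ground = (16.081, -9.247) + (-3.226, 2.192) = (12.855, -7.055) knots.
Bearing = atan2(12.86, -7.05) = 118.76° clockwise from north.

119°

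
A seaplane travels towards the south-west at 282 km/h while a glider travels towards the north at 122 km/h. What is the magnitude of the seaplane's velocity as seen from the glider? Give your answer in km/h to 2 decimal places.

Taking east as x and north as y: seaplane velocity = (-199.404, -199.404) km/h; glider velocity = (0.000, 122.000) km/h.
Velocity of seaplane relative to glider = (-199.404, -199.404) − (0.000, 122.000) = (-199.404, -321.404) km/h.
Magnitude = |(-199.404, -321.404)| = 378.236 km/h.

378.24 km/h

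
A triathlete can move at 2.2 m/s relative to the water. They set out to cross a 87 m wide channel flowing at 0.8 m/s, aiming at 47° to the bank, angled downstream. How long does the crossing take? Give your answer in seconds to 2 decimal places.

54.07 s

The component of the triathlete's velocity perpendicular to the bank is 2.2 × sin 47° = 1.609 m/s.
The flow acts along the bank and has no component across it.
Time = 87 / 1.609 = 54.072 s.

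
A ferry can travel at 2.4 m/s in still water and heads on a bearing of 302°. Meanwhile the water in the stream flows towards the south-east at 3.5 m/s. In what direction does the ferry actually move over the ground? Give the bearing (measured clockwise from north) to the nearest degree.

160°

Taking east as x and north as y: velocity relative to the water = (-2.035, 1.272) m/s; the water relative to ground = (2.475, -2.475) m/s.
Velocity relative to ground = (-2.035, 1.272) + (2.475, -2.475) = (0.440, -1.203) m/s.
Bearing = atan2(0.44, -1.20) = 159.93° clockwise from north.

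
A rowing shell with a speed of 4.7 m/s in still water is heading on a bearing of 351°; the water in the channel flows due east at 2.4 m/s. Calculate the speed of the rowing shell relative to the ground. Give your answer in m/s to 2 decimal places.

4.93 m/s

Taking east as x and north as y: velocity relative to the water = (-0.735, 4.642) m/s; the water relative to ground = (2.400, 0.000) m/s.
Velocity relative to ground = (-0.735, 4.642) + (2.400, 0.000) = (1.665, 4.642) m/s.
Speed = |(1.665, 4.642)| = 4.932 m/s.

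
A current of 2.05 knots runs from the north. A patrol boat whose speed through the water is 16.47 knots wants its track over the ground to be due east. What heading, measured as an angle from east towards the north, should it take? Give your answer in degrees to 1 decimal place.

7.2°

The current pushes perpendicular to the desired track; the heading must have a component into the current equal to 2.05 knots: 16.47 sin θ = 2.05.
sin θ = 0.1245, so θ = 7.150°.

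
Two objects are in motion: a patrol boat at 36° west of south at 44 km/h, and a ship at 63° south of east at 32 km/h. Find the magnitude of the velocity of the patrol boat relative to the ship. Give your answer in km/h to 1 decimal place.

41.0 km/h

Taking east as x and north as y: patrol boat velocity = (-25.863, -35.597) km/h; ship velocity = (14.528, -28.512) km/h.
Velocity of patrol boat relative to ship = (-25.863, -35.597) − (14.528, -28.512) = (-40.390, -7.085) km/h.
Magnitude = |(-40.390, -7.085)| = 41.007 km/h.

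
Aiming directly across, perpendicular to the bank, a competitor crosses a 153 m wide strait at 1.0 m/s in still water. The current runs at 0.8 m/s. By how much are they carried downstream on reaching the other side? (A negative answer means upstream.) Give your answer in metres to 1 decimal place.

122.4 m

Perpendicular speed = 1.000 m/s; crossing time = 153 / 1.000 = 153.000 s.
Net downstream speed = 0.800 m/s.
Drift = 0.800 × 153.000 = 122.400 m (downstream).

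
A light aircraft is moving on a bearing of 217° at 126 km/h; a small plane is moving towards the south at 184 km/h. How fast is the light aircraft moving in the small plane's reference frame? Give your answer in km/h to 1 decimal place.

112.7 km/h

Taking east as x and north as y: light aircraft velocity = (-75.829, -100.628) km/h; small plane velocity = (0.000, -184.000) km/h.
Velocity of light aircraft relative to small plane = (-75.829, -100.628) − (0.000, -184.000) = (-75.829, 83.372) km/h.
Magnitude = |(-75.829, 83.372)| = 112.698 km/h.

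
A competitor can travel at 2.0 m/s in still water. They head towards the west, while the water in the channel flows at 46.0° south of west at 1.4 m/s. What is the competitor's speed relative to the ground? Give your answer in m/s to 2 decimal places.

Taking east as x and north as y: velocity relative to the water = (-2.000, 0.000) m/s; the water relative to ground = (-0.973, -1.007) m/s.
Velocity relative to ground = (-2.000, 0.000) + (-0.973, -1.007) = (-2.973, -1.007) m/s.
Speed = |(-2.973, -1.007)| = 3.138 m/s.

3.14 m/s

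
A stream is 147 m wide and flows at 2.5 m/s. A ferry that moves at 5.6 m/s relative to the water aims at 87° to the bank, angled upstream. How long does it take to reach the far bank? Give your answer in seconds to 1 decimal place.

The component of the ferry's velocity perpendicular to the bank is 5.6 × sin 87° = 5.592 m/s.
The flow acts along the bank and has no component across it.
Time = 147 / 5.592 = 26.286 s.

26.3 s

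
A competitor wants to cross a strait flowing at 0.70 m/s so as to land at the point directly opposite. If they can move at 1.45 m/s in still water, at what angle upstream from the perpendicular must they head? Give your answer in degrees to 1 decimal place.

28.9°

To cancel the current, the upstream component of the competitor's velocity must equal the flow: 1.45 sin θ = 0.70.
sin θ = 0.70 / 1.45 = 0.4828.
θ = arcsin(0.4828) = 28.866°.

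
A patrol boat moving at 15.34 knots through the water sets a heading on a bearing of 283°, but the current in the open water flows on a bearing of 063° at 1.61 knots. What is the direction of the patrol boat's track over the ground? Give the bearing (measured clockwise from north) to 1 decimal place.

Taking east as x and north as y: velocity relative to the water = (-14.947, 3.451) knots; the water relative to ground = (1.435, 0.731) knots.
Velocity relative to ground = (-14.947, 3.451) + (1.435, 0.731) = (-13.512, 4.182) knots.
Bearing = atan2(-13.51, 4.18) = 287.20° clockwise from north.

287.2°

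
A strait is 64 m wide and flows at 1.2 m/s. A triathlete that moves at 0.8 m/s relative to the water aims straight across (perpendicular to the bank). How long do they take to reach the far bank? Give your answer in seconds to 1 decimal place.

The component of the triathlete's velocity perpendicular to the bank is 0.8 m/s.
The flow acts along the bank and has no component across it.
Time = 64 / 0.800 = 80.000 s.

80.0 s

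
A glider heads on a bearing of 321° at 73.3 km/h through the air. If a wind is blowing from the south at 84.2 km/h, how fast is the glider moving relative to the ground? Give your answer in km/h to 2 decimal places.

Taking east as x and north as y: velocity relative to the air = (-46.129, 56.965) km/h; the air relative to ground = (0.000, 84.200) km/h.
Velocity relative to ground = (-46.129, 56.965) + (0.000, 84.200) = (-46.129, 141.165) km/h.
Speed = |(-46.129, 141.165)| = 148.511 km/h.

148.51 km/h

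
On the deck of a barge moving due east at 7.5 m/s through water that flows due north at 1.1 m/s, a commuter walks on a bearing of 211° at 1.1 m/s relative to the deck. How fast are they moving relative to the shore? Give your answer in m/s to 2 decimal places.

In east/north components (m/s): commuter relative to barge = (-0.567, -0.943); barge relative to water = (7.500, 0.000); water relative to ground = (0.000, 1.100).
Sum = (6.933, 0.157) m/s.
Speed = |(6.933, 0.157)| = 6.935 m/s.

6.94 m/s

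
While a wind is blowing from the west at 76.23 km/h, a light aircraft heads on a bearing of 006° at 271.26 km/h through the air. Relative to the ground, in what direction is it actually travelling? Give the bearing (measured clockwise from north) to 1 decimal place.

Taking east as x and north as y: velocity relative to the air = (28.354, 269.774) km/h; the air relative to ground = (76.230, 0.000) km/h.
Velocity relative to ground = (28.354, 269.774) + (76.230, 0.000) = (104.584, 269.774) km/h.
Bearing = atan2(104.58, 269.77) = 21.19° clockwise from north.

021.2°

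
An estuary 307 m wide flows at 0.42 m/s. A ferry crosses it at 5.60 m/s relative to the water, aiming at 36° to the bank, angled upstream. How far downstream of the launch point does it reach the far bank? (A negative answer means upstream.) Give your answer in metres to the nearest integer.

Perpendicular speed = 3.292 m/s; crossing time = 307 / 3.292 = 93.268 s.
Net downstream speed = -4.110 m/s.
Drift = -4.110 × 93.268 = -383.377 m (upstream).

-383 m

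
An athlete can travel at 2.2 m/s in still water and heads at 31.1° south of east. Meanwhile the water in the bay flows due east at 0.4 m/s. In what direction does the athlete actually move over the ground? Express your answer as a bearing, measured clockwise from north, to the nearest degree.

Taking east as x and north as y: velocity relative to the water = (1.884, -1.136) m/s; the water relative to ground = (0.400, 0.000) m/s.
Velocity relative to ground = (1.884, -1.136) + (0.400, 0.000) = (2.284, -1.136) m/s.
Bearing = atan2(2.28, -1.14) = 116.45° clockwise from north.

116°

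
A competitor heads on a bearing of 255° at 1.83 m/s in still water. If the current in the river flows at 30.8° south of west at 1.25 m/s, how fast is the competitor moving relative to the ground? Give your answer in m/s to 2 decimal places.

3.05 m/s

Taking east as x and north as y: velocity relative to the water = (-1.768, -0.474) m/s; the water relative to ground = (-1.074, -0.640) m/s.
Velocity relative to ground = (-1.768, -0.474) + (-1.074, -0.640) = (-2.841, -1.114) m/s.
Speed = |(-2.841, -1.114)| = 3.052 m/s.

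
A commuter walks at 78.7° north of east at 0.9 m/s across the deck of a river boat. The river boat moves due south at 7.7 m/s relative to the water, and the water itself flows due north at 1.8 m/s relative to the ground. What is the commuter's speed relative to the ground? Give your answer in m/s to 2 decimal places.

5.02 m/s

In east/north components (m/s): commuter relative to river boat = (0.176, 0.883); river boat relative to water = (0.000, -7.700); water relative to ground = (0.000, 1.800).
Sum = (0.176, -5.017) m/s.
Speed = |(0.176, -5.017)| = 5.021 m/s.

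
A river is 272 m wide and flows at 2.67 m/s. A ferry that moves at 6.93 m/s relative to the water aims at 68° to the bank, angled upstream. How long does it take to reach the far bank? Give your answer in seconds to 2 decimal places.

42.33 s

The component of the ferry's velocity perpendicular to the bank is 6.93 × sin 68° = 6.425 m/s.
The current is parallel to the bank, so it does not affect the crossing time.
Time = 272 / 6.425 = 42.332 s.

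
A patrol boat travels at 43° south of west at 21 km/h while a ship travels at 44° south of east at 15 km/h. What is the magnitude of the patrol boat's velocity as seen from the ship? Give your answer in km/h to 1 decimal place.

26.4 km/h

Taking east as x and north as y: patrol boat velocity = (-15.358, -14.322) km/h; ship velocity = (10.790, -10.420) km/h.
Velocity of patrol boat relative to ship = (-15.358, -14.322) − (10.790, -10.420) = (-26.149, -3.902) km/h.
Magnitude = |(-26.149, -3.902)| = 26.438 km/h.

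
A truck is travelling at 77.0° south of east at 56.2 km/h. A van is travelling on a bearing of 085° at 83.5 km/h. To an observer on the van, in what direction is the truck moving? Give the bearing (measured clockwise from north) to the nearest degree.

229°

Taking east as x and north as y: truck velocity = (12.642, -54.760) km/h; van velocity = (83.182, 7.278) km/h.
Velocity of truck relative to van = (12.642, -54.760) − (83.182, 7.278) = (-70.540, -62.037) km/h.
Bearing = atan2(-70.54, -62.04) = 228.67° clockwise from north.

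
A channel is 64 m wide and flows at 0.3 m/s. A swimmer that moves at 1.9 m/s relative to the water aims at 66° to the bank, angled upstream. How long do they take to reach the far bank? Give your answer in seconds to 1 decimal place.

36.9 s

The component of the swimmer's velocity perpendicular to the bank is 1.9 × sin 66° = 1.736 m/s.
The current is parallel to the bank, so it does not affect the crossing time.
Time = 64 / 1.736 = 36.872 s.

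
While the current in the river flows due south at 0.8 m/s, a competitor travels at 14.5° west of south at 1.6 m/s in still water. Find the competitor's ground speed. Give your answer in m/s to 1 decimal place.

Taking east as x and north as y: velocity relative to the water = (-0.401, -1.549) m/s; the water relative to ground = (0.000, -0.800) m/s.
Velocity relative to ground = (-0.401, -1.549) + (0.000, -0.800) = (-0.401, -2.349) m/s.
Speed = |(-0.401, -2.349)| = 2.383 m/s.

2.4 m/s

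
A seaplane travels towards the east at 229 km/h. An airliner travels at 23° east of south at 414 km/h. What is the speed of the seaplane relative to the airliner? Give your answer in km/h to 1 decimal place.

387.0 km/h

Taking east as x and north as y: seaplane velocity = (229.000, 0.000) km/h; airliner velocity = (161.763, -381.089) km/h.
Velocity of seaplane relative to airliner = (229.000, 0.000) − (161.763, -381.089) = (67.237, 381.089) km/h.
Magnitude = |(67.237, 381.089)| = 386.975 km/h.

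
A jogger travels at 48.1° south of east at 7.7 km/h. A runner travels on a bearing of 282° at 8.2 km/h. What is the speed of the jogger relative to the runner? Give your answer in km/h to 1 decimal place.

15.1 km/h

Taking east as x and north as y: jogger velocity = (5.142, -5.731) km/h; runner velocity = (-8.021, 1.705) km/h.
Velocity of jogger relative to runner = (5.142, -5.731) − (-8.021, 1.705) = (13.163, -7.436) km/h.
Magnitude = |(13.163, -7.436)| = 15.118 km/h.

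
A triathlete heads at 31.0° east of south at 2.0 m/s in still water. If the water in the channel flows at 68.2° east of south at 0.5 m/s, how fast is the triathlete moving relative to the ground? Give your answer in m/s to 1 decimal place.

2.4 m/s

Taking east as x and north as y: velocity relative to the water = (1.030, -1.714) m/s; the water relative to ground = (0.464, -0.186) m/s.
Velocity relative to ground = (1.030, -1.714) + (0.464, -0.186) = (1.494, -1.900) m/s.
Speed = |(1.494, -1.900)| = 2.417 m/s.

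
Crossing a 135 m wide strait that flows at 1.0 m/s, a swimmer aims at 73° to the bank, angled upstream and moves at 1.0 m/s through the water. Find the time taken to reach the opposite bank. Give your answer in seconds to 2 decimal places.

The component of the swimmer's velocity perpendicular to the bank is 1.0 × sin 73° = 0.956 m/s.
The flow acts along the bank and has no component across it.
Time = 135 / 0.956 = 141.168 s.

141.17 s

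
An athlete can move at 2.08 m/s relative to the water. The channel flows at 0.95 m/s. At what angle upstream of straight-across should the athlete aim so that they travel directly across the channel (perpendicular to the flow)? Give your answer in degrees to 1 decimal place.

27.2°

To cancel the current, the upstream component of the athlete's velocity must equal the flow: 2.08 sin θ = 0.95.
sin θ = 0.95 / 2.08 = 0.4567.
θ = arcsin(0.4567) = 27.176°.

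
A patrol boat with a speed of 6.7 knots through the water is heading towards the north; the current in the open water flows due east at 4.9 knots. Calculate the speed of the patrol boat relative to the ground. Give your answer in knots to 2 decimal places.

Taking east as x and north as y: velocity relative to the water = (0.000, 6.700) knots; the water relative to ground = (4.900, 0.000) knots.
Velocity relative to ground = (0.000, 6.700) + (4.900, 0.000) = (4.900, 6.700) knots.
Speed = |(4.900, 6.700)| = 8.301 knots.

8.30 knots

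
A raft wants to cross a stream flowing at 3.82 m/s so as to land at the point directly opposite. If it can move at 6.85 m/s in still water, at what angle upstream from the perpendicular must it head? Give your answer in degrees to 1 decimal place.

33.9°

To cancel the current, the upstream component of the raft's velocity must equal the flow: 6.85 sin θ = 3.82.
sin θ = 3.82 / 6.85 = 0.5577.
θ = arcsin(0.5577) = 33.894°.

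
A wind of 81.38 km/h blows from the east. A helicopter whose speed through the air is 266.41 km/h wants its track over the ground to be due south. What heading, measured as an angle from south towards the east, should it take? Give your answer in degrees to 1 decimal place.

17.8°

The wind pushes perpendicular to the desired track; the heading must have a component into the wind equal to 81.38 km/h: 266.41 sin θ = 81.38.
sin θ = 0.3055, so θ = 17.786°.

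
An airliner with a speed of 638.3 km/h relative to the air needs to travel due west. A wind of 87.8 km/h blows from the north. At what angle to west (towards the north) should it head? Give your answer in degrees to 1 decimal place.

The wind pushes perpendicular to the desired track; the heading must have a component into the wind equal to 87.8 km/h: 638.3 sin θ = 87.8.
sin θ = 0.1376, so θ = 7.906°.

7.9°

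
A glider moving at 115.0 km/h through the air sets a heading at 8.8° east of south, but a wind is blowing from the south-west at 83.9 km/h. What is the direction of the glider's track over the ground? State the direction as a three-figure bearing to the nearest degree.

Taking east as x and north as y: velocity relative to the air = (17.593, -113.646) km/h; the air relative to ground = (59.326, 59.326) km/h.
Velocity relative to ground = (17.593, -113.646) + (59.326, 59.326) = (76.920, -54.320) km/h.
Bearing = atan2(76.92, -54.32) = 125.23° clockwise from north.

125°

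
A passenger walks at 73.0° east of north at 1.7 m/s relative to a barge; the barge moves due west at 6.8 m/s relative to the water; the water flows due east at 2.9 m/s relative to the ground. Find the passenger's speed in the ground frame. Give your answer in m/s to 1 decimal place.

In east/north components (m/s): passenger relative to barge = (1.626, 0.497); barge relative to water = (-6.800, 0.000); water relative to ground = (2.900, 0.000).
Sum = (-2.274, 0.497) m/s.
Speed = |(-2.274, 0.497)| = 2.328 m/s.

2.3 m/s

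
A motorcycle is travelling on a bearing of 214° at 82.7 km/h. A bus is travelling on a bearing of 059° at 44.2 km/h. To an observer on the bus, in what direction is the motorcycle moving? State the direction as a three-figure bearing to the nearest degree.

Taking east as x and north as y: motorcycle velocity = (-46.245, -68.561) km/h; bus velocity = (37.887, 22.765) km/h.
Velocity of motorcycle relative to bus = (-46.245, -68.561) − (37.887, 22.765) = (-84.132, -91.326) km/h.
Bearing = atan2(-84.13, -91.33) = 222.65° clockwise from north.

223°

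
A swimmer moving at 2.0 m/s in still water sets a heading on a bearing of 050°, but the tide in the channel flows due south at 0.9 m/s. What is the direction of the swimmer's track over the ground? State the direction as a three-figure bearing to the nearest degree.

Taking east as x and north as y: velocity relative to the water = (1.532, 1.286) m/s; the water relative to ground = (0.000, -0.900) m/s.
Velocity relative to ground = (1.532, 1.286) + (0.000, -0.900) = (1.532, 0.386) m/s.
Bearing = atan2(1.53, 0.39) = 75.87° clockwise from north.

076°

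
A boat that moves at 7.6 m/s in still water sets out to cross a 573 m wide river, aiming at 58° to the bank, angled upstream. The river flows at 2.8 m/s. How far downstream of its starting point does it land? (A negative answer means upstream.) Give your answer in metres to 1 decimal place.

Perpendicular speed = 6.445 m/s; crossing time = 573 / 6.445 = 88.904 s.
Net downstream speed = -1.227 m/s.
Drift = -1.227 × 88.904 = -109.119 m (upstream).

-109.1 m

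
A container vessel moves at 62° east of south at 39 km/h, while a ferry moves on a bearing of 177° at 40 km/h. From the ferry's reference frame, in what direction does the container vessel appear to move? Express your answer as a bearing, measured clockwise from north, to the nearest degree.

Taking east as x and north as y: container vessel velocity = (34.435, -18.309) km/h; ferry velocity = (2.093, -39.945) km/h.
Velocity of container vessel relative to ferry = (34.435, -18.309) − (2.093, -39.945) = (32.342, 21.636) km/h.
Bearing = atan2(32.34, 21.64) = 56.22° clockwise from north.

056°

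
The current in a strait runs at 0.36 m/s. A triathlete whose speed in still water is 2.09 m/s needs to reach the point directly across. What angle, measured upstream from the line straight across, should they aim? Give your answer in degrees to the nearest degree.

10°

To cancel the current, the upstream component of the triathlete's velocity must equal the flow: 2.09 sin θ = 0.36.
sin θ = 0.36 / 2.09 = 0.1722.
θ = arcsin(0.1722) = 9.919°.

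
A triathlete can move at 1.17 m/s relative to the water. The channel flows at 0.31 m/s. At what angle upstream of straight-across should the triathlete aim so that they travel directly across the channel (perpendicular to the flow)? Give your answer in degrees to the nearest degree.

15°

To cancel the current, the upstream component of the triathlete's velocity must equal the flow: 1.17 sin θ = 0.31.
sin θ = 0.31 / 1.17 = 0.2650.
θ = arcsin(0.2650) = 15.364°.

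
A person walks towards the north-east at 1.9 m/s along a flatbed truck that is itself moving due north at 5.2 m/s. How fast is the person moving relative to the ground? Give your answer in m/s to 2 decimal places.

6.68 m/s

Taking east as x and north as y: flatbed truck velocity = (0.000, 5.200) m/s; person velocity relative to flatbed truck = (1.344, 1.344) m/s.
Velocity relative to ground = (0.000, 5.200) + (1.344, 1.344) = (1.344, 6.544) m/s.
Speed = |(1.344, 6.544)| = 6.680 m/s.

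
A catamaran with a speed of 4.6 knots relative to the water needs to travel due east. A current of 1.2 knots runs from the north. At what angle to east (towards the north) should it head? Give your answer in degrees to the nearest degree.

The current pushes perpendicular to the desired track; the heading must have a component into the current equal to 1.2 knots: 4.6 sin θ = 1.2.
sin θ = 0.2609, so θ = 15.122°.

15°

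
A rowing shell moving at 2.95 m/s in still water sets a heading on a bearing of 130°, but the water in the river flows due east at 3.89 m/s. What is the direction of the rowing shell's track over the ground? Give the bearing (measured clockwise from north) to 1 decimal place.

107.1°

Taking east as x and north as y: velocity relative to the water = (2.260, -1.896) m/s; the water relative to ground = (3.890, 0.000) m/s.
Velocity relative to ground = (2.260, -1.896) + (3.890, 0.000) = (6.150, -1.896) m/s.
Bearing = atan2(6.15, -1.90) = 107.14° clockwise from north.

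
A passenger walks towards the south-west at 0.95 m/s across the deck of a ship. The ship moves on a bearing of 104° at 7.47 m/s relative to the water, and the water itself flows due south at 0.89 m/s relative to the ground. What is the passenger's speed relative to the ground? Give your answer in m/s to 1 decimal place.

7.4 m/s

In east/north components (m/s): passenger relative to ship = (-0.672, -0.672); ship relative to water = (7.248, -1.807); water relative to ground = (0.000, -0.890).
Sum = (6.576, -3.369) m/s.
Speed = |(6.576, -3.369)| = 7.389 m/s.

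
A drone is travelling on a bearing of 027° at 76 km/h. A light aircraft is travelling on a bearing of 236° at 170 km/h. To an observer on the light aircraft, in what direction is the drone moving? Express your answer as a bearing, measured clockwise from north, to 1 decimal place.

Taking east as x and north as y: drone velocity = (34.503, 67.716) km/h; light aircraft velocity = (-140.936, -95.063) km/h.
Velocity of drone relative to light aircraft = (34.503, 67.716) − (-140.936, -95.063) = (175.440, 162.779) km/h.
Bearing = atan2(175.44, 162.78) = 47.14° clockwise from north.

047.1°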